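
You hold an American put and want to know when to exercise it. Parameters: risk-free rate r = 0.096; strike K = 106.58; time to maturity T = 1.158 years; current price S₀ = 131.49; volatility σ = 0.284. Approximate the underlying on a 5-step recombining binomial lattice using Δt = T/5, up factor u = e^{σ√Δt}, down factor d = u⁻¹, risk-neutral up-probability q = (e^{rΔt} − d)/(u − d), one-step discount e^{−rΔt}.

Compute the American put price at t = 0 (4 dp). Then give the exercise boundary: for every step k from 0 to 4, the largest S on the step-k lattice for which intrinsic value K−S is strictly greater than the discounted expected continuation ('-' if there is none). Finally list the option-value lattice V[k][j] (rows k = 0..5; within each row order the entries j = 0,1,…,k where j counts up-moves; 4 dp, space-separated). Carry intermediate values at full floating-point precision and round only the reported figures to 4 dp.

Δt=0.23160, u=1.14645, d=0.87225, q=0.54788, disc=e^(-rΔt)=0.97801
k=5 terminal: V=max(K-S,0) → 40.1892 19.3187 0.0000 0.0000 0.0000 0.0000
k=4: j=0 S=76.1140 intr=30.4660 cont=28.1225 V=30.4660[EX]; j=1 S=100.0412 intr=6.5388 cont=8.5424 V=8.5424[hold]; j=2 S=131.4900 intr=0.0000 cont=0.0000 V=0.0000[hold]; j=3 S=172.8251 intr=0.0000 cont=0.0000 V=0.0000[hold]; j=4 S=227.1542 intr=0.0000 cont=0.0000 V=0.0000[hold]  S*(4)=76.1140
k=3: j=0 S=87.2613 intr=19.3187 cont=18.0487 V=19.3187[EX]; j=1 S=114.6927 intr=0.0000 cont=3.7773 V=3.7773[hold]; j=2 S=150.7474 intr=0.0000 cont=0.0000 V=0.0000[hold]; j=3 S=198.1361 intr=0.0000 cont=0.0000 V=0.0000[hold]  S*(3)=87.2613
k=2: j=0 S=100.0412 intr=6.5388 cont=10.5663 V=10.5663[hold]; j=1 S=131.4900 intr=0.0000 cont=1.6702 V=1.6702[hold]; j=2 S=172.8251 intr=0.0000 cont=0.0000 V=0.0000[hold]  S*(2)=-
k=1: j=0 S=114.6927 intr=0.0000 cont=5.5672 V=5.5672[hold]; j=1 S=150.7474 intr=0.0000 cont=0.7385 V=0.7385[hold]  S*(1)=-
k=0: j=0 S=131.4900 intr=0.0000 cont=2.8574 V=2.8574[hold]  S*(0)=-

price = 2.8574
boundary = - - - 87.2613 76.1140
tree:
2.8574
5.5672 0.7385
10.5663 1.6702 0.0000
19.3187 3.7773 0.0000 0.0000
30.4660 8.5424 0.0000 0.0000 0.0000
40.1892 19.3187 0.0000 0.0000 0.0000 0.0000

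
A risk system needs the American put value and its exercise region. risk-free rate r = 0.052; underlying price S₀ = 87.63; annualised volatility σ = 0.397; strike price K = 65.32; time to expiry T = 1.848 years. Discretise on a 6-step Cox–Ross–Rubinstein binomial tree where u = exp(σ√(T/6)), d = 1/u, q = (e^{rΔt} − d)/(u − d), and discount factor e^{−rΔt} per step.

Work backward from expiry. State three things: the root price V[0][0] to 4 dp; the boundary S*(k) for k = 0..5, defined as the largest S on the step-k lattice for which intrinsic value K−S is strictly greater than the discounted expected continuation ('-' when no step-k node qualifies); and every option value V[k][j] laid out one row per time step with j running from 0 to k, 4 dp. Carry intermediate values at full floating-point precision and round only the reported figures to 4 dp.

Δt=0.30800  u=1.24648  d=0.80226  q=0.48148  discount=0.98411
step 6 (expiry): payoffs max(K−S,0) = 41.9567 29.0199 8.9199 0.0000 0.0000 0.0000 0.0000
step 5: (k=5,j=0): S=29.1220, (K−S)⁺=36.1980, hold=35.1602 ⇒ V=36.1980 exercise | (k=5,j=1): S=45.2474, (K−S)⁺=20.0726, hold=19.0348 ⇒ V=20.0726 exercise | (k=5,j=2): S=70.3018, (K−S)⁺=0.0000, hold=4.5516 ⇒ V=4.5516 continue | (k=5,j=3): S=109.2293, (K−S)⁺=0.0000, hold=0.0000 ⇒ V=0.0000 continue | (k=5,j=4): S=169.7118, (K−S)⁺=0.0000, hold=0.0000 ⇒ V=0.0000 continue | (k=5,j=5): S=263.6846, (K−S)⁺=0.0000, hold=0.0000 ⇒ V=0.0000 continue  boundary S*=45.2474
step 4: (k=4,j=0): S=36.3001, (K−S)⁺=29.0199, hold=27.9821 ⇒ V=29.0199 exercise | (k=4,j=1): S=56.4001, (K−S)⁺=8.9199, hold=12.3993 ⇒ V=12.3993 continue | (k=4,j=2): S=87.6300, (K−S)⁺=0.0000, hold=2.3226 ⇒ V=2.3226 continue | (k=4,j=3): S=136.1525, (K−S)⁺=0.0000, hold=0.0000 ⇒ V=0.0000 continue | (k=4,j=4): S=211.5429, (K−S)⁺=0.0000, hold=0.0000 ⇒ V=0.0000 continue  boundary S*=36.3001
step 3: (k=3,j=0): S=45.2474, (K−S)⁺=20.0726, hold=20.6834 ⇒ V=20.6834 continue | (k=3,j=1): S=70.3018, (K−S)⁺=0.0000, hold=7.4276 ⇒ V=7.4276 continue | (k=3,j=2): S=109.2293, (K−S)⁺=0.0000, hold=1.1852 ⇒ V=1.1852 continue | (k=3,j=3): S=169.7118, (K−S)⁺=0.0000, hold=0.0000 ⇒ V=0.0000 continue  boundary S*=-
step 2: (k=2,j=0): S=56.4001, (K−S)⁺=8.9199, hold=14.0737 ⇒ V=14.0737 continue | (k=2,j=1): S=87.6300, (K−S)⁺=0.0000, hold=4.3517 ⇒ V=4.3517 continue | (k=2,j=2): S=136.1525, (K−S)⁺=0.0000, hold=0.6048 ⇒ V=0.6048 continue  boundary S*=-
step 1: (k=1,j=0): S=70.3018, (K−S)⁺=0.0000, hold=9.2435 ⇒ V=9.2435 continue | (k=1,j=1): S=109.2293, (K−S)⁺=0.0000, hold=2.5071 ⇒ V=2.5071 continue  boundary S*=-
step 0: (k=0,j=0): S=87.6300, (K−S)⁺=0.0000, hold=5.9047 ⇒ V=5.9047 continue  boundary S*=-

price = 5.9047
boundary = - - - - 36.3001 45.2474
tree:
5.9047
9.2435 2.5071
14.0737 4.3517 0.6048
20.6834 7.4276 1.1852 0.0000
29.0199 12.3993 2.3226 0.0000 0.0000
36.1980 20.0726 4.5516 0.0000 0.0000 0.0000
41.9567 29.0199 8.9199 0.0000 0.0000 0.0000 0.0000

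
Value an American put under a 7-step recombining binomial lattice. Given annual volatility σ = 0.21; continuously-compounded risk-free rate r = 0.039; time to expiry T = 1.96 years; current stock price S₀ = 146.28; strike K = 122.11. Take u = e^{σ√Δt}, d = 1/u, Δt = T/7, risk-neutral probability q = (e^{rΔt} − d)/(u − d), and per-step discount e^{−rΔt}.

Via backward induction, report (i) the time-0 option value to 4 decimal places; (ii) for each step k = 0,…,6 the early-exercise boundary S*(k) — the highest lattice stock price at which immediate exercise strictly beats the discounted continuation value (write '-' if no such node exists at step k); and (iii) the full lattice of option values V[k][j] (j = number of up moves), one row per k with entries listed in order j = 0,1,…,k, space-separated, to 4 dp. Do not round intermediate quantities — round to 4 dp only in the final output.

price = 4.3382
boundary = - - - - 93.7879 83.9243 93.7879
tree:
4.3382
7.2792 1.7316
11.8805 3.2113 0.4107
18.7382 5.8397 0.8678 0.0000
28.3221 10.3408 1.8336 0.0000 0.0000
38.1857 17.6270 3.8744 0.0000 0.0000 0.0000
47.0120 28.3221 8.1868 0.0000 0.0000 0.0000 0.0000
54.9101 38.1857 17.2991 0.0000 0.0000 0.0000 0.0000 0.0000

Δt=0.28000, u=1.11753, d=0.89483, q=0.52155, disc=e^(-rΔt)=0.98914
k=7 terminal: V=max(K-S,0) → 54.9101 38.1857 17.2991 0.0000 0.0000 0.0000 0.0000 0.0000
k=6: j=0 S=75.0980 intr=47.0120 cont=45.6859 V=47.0120[EX]; j=1 S=93.7879 intr=28.3221 cont=26.9959 V=28.3221[EX]; j=2 S=117.1294 intr=4.9806 cont=8.1868 V=8.1868[hold]; j=3 S=146.2800 intr=0.0000 cont=0.0000 V=0.0000[hold]; j=4 S=182.6854 intr=0.0000 cont=0.0000 V=0.0000[hold]; j=5 S=228.1513 intr=0.0000 cont=0.0000 V=0.0000[hold]; j=6 S=284.9324 intr=0.0000 cont=0.0000 V=0.0000[hold]  S*(6)=93.7879
k=5: j=0 S=83.9243 intr=38.1857 cont=36.8595 V=38.1857[EX]; j=1 S=104.8109 intr=17.2991 cont=17.6270 V=17.6270[hold]; j=2 S=130.8957 intr=0.0000 cont=3.8744 V=3.8744[hold]; j=3 S=163.4724 intr=0.0000 cont=0.0000 V=0.0000[hold]; j=4 S=204.1566 intr=0.0000 cont=0.0000 V=0.0000[hold]; j=5 S=254.9660 intr=0.0000 cont=0.0000 V=0.0000[hold]  S*(5)=83.9243
k=4: j=0 S=93.7879 intr=28.3221 cont=27.1650 V=28.3221[EX]; j=1 S=117.1294 intr=4.9806 cont=10.3408 V=10.3408[hold]; j=2 S=146.2800 intr=0.0000 cont=1.8336 V=1.8336[hold]; j=3 S=182.6854 intr=0.0000 cont=0.0000 V=0.0000[hold]; j=4 S=228.1513 intr=0.0000 cont=0.0000 V=0.0000[hold]  S*(4)=93.7879
k=3: j=0 S=104.8109 intr=17.2991 cont=18.7382 V=18.7382[hold]; j=1 S=130.8957 intr=0.0000 cont=5.8397 V=5.8397[hold]; j=2 S=163.4724 intr=0.0000 cont=0.8678 V=0.8678[hold]; j=3 S=204.1566 intr=0.0000 cont=0.0000 V=0.0000[hold]  S*(3)=-
k=2: j=0 S=117.1294 intr=4.9806 cont=11.8805 V=11.8805[hold]; j=1 S=146.2800 intr=0.0000 cont=3.2113 V=3.2113[hold]; j=2 S=182.6854 intr=0.0000 cont=0.4107 V=0.4107[hold]  S*(2)=-
k=1: j=0 S=130.8957 intr=0.0000 cont=7.2792 V=7.2792[hold]; j=1 S=163.4724 intr=0.0000 cont=1.7316 V=1.7316[hold]  S*(1)=-
k=0: j=0 S=146.2800 intr=0.0000 cont=4.3382 V=4.3382[hold]  S*(0)=-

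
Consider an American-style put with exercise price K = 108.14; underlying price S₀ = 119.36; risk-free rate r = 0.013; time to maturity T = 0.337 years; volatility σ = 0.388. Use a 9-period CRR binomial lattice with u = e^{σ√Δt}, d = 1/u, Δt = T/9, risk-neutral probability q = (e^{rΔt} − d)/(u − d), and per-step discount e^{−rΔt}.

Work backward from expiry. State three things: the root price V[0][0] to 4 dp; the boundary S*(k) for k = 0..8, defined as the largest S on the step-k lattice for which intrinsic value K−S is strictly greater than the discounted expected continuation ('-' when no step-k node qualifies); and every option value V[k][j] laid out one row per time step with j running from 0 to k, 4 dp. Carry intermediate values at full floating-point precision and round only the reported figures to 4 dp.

Δt=0.03744, u=1.07797, d=0.92767, q=0.48448, disc=e^(-rΔt)=0.99951
k=9 terminal: V=max(K-S,0) → 47.4109 37.5716 26.1380 12.8520 0.0000 0.0000 0.0000 0.0000 0.0000 0.0000
k=8: j=0 S=65.4641 intr=42.6759 cont=42.6232 V=42.6759[EX]; j=1 S=76.0707 intr=32.0693 cont=32.0167 V=32.0693[EX]; j=2 S=88.3957 intr=19.7443 cont=19.6917 V=19.7443[EX]; j=3 S=102.7176 intr=5.4224 cont=6.6223 V=6.6223[hold]; j=4 S=119.3600 intr=0.0000 cont=0.0000 V=0.0000[hold]; j=5 S=138.6988 intr=0.0000 cont=0.0000 V=0.0000[hold]; j=6 S=161.1708 intr=0.0000 cont=0.0000 V=0.0000[hold]; j=7 S=187.2838 intr=0.0000 cont=0.0000 V=0.0000[hold]; j=8 S=217.6277 intr=0.0000 cont=0.0000 V=0.0000[hold]  S*(8)=88.3957
k=7: j=0 S=70.5684 intr=37.5716 cont=37.5190 V=37.5716[EX]; j=1 S=82.0020 intr=26.1380 cont=26.0854 V=26.1380[EX]; j=2 S=95.2880 intr=12.8520 cont=13.3805 V=13.3805[hold]; j=3 S=110.7266 intr=0.0000 cont=3.4123 V=3.4123[hold]; j=4 S=128.6666 intr=0.0000 cont=0.0000 V=0.0000[hold]; j=5 S=149.5132 intr=0.0000 cont=0.0000 V=0.0000[hold]; j=6 S=173.7374 intr=0.0000 cont=0.0000 V=0.0000[hold]; j=7 S=201.8865 intr=0.0000 cont=0.0000 V=0.0000[hold]  S*(7)=82.0020
k=6: j=0 S=76.0707 intr=32.0693 cont=32.0167 V=32.0693[EX]; j=1 S=88.3957 intr=19.7443 cont=19.9476 V=19.9476[hold]; j=2 S=102.7176 intr=5.4224 cont=8.5469 V=8.5469[hold]; j=3 S=119.3600 intr=0.0000 cont=1.7582 V=1.7582[hold]; j=4 S=138.6988 intr=0.0000 cont=0.0000 V=0.0000[hold]; j=5 S=161.1708 intr=0.0000 cont=0.0000 V=0.0000[hold]; j=6 S=187.2838 intr=0.0000 cont=0.0000 V=0.0000[hold]  S*(6)=76.0707
k=5: j=0 S=82.0020 intr=26.1380 cont=26.1838 V=26.1838[hold]; j=1 S=95.2880 intr=12.8520 cont=14.4172 V=14.4172[hold]; j=2 S=110.7266 intr=0.0000 cont=5.2554 V=5.2554[hold]; j=3 S=128.6666 intr=0.0000 cont=0.9060 V=0.9060[hold]; j=4 S=149.5132 intr=0.0000 cont=0.0000 V=0.0000[hold]; j=5 S=173.7374 intr=0.0000 cont=0.0000 V=0.0000[hold]  S*(5)=-
k=4: j=0 S=88.3957 intr=19.7443 cont=20.4732 V=20.4732[hold]; j=1 S=102.7176 intr=5.4224 cont=9.9736 V=9.9736[hold]; j=2 S=119.3600 intr=0.0000 cont=3.1467 V=3.1467[hold]; j=3 S=138.6988 intr=0.0000 cont=0.4668 V=0.4668[hold]; j=4 S=161.1708 intr=0.0000 cont=0.0000 V=0.0000[hold]  S*(4)=-
k=3: j=0 S=95.2880 intr=12.8520 cont=15.3789 V=15.3789[hold]; j=1 S=110.7266 intr=0.0000 cont=6.6629 V=6.6629[hold]; j=2 S=128.6666 intr=0.0000 cont=1.8474 V=1.8474[hold]; j=3 S=149.5132 intr=0.0000 cont=0.2405 V=0.2405[hold]  S*(3)=-
k=2: j=0 S=102.7176 intr=5.4224 cont=11.1507 V=11.1507[hold]; j=1 S=119.3600 intr=0.0000 cont=4.3278 V=4.3278[hold]; j=2 S=138.6988 intr=0.0000 cont=1.0684 V=1.0684[hold]  S*(2)=-
k=1: j=0 S=110.7266 intr=0.0000 cont=7.8414 V=7.8414[hold]; j=1 S=128.6666 intr=0.0000 cont=2.7474 V=2.7474[hold]  S*(1)=-
k=0: j=0 S=119.3600 intr=0.0000 cont=5.3708 V=5.3708[hold]  S*(0)=-

price = 5.3708
boundary = - - - - - - 76.0707 82.0020 88.3957
tree:
5.3708
7.8414 2.7474
11.1507 4.3278 1.0684
15.3789 6.6629 1.8474 0.2405
20.4732 9.9736 3.1467 0.4668 0.0000
26.1838 14.4172 5.2554 0.9060 0.0000 0.0000
32.0693 19.9476 8.5469 1.7582 0.0000 0.0000 0.0000
37.5716 26.1380 13.3805 3.4123 0.0000 0.0000 0.0000 0.0000
42.6759 32.0693 19.7443 6.6223 0.0000 0.0000 0.0000 0.0000 0.0000
47.4109 37.5716 26.1380 12.8520 0.0000 0.0000 0.0000 0.0000 0.0000 0.0000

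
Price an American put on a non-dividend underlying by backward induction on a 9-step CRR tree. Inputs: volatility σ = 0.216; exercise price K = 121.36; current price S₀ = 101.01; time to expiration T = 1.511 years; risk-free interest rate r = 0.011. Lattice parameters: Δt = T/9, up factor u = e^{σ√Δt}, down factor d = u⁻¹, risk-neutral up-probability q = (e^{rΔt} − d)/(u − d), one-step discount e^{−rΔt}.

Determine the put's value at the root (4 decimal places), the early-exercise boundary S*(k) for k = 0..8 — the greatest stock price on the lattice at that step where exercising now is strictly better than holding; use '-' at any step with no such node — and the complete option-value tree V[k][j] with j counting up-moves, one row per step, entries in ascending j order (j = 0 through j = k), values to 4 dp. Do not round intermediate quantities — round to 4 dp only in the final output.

price = 23.7073
boundary = - - - 77.4557 84.6234 77.4557 84.6234 92.4544 101.0100
tree:
23.7073
29.9664 17.2384
36.8065 22.9124 11.3581
43.9043 29.5084 16.0876 6.4452
50.4648 36.7366 22.0461 9.9050 2.8444
56.4697 43.9043 29.0786 14.7605 4.8546 0.7487
61.9660 50.4648 36.7366 21.1642 8.1062 1.4659 0.0000
66.9967 56.4697 43.9043 28.9056 13.1325 2.8701 0.0000 0.0000
71.6013 61.9660 50.4648 36.7366 20.3500 5.6195 0.0000 0.0000 0.0000
75.8159 66.9967 56.4697 43.9043 28.9056 11.0026 0.0000 0.0000 0.0000 0.0000

params: Δt=0.16789 u=1.09254 d=0.91530 q=0.48832 e^(-rΔt)=0.99815
t_9 payoffs: 75.8159 66.9967 56.4697 43.9043 28.9056 11.0026 0.0000 0.0000 0.0000 0.0000
t_8: node(8,0) S=49.7587 payoff=71.6013 vs cont=71.3774 → 71.6013 [stop]  node(8,1) S=59.3940 payoff=61.9660 vs cont=61.7421 → 61.9660 [stop]  node(8,2) S=70.8952 payoff=50.4648 vs cont=50.2409 → 50.4648 [stop]  node(8,3) S=84.6234 payoff=36.7366 vs cont=36.5127 → 36.7366 [stop]  node(8,4) S=101.0100 payoff=20.3500 vs cont=20.1261 → 20.3500 [stop]  node(8,5) S=120.5697 payoff=0.7903 vs cont=5.6195 → 5.6195 [wait]  node(8,6) S=143.9170 payoff=0.0000 vs cont=0.0000 → 0.0000 [wait]  node(8,7) S=171.7854 payoff=0.0000 vs cont=0.0000 → 0.0000 [wait]  node(8,8) S=205.0501 payoff=0.0000 vs cont=0.0000 → 0.0000 [wait]  ⇒ S*(8)=101.0100
t_7: node(7,0) S=54.3633 payoff=66.9967 vs cont=66.7728 → 66.9967 [stop]  node(7,1) S=64.8903 payoff=56.4697 vs cont=56.2458 → 56.4697 [stop]  node(7,2) S=77.4557 payoff=43.9043 vs cont=43.6804 → 43.9043 [stop]  node(7,3) S=92.4544 payoff=28.9056 vs cont=28.6817 → 28.9056 [stop]  node(7,4) S=110.3574 payoff=11.0026 vs cont=13.1325 → 13.1325 [wait]  node(7,5) S=131.7271 payoff=0.0000 vs cont=2.8701 → 2.8701 [wait]  node(7,6) S=157.2350 payoff=0.0000 vs cont=0.0000 → 0.0000 [wait]  node(7,7) S=187.6822 payoff=0.0000 vs cont=0.0000 → 0.0000 [wait]  ⇒ S*(7)=92.4544
t_6: node(6,0) S=59.3940 payoff=61.9660 vs cont=61.7421 → 61.9660 [stop]  node(6,1) S=70.8952 payoff=50.4648 vs cont=50.2409 → 50.4648 [stop]  node(6,2) S=84.6234 payoff=36.7366 vs cont=36.5127 → 36.7366 [stop]  node(6,3) S=101.0100 payoff=20.3500 vs cont=21.1642 → 21.1642 [wait]  node(6,4) S=120.5697 payoff=0.7903 vs cont=8.1062 → 8.1062 [wait]  node(6,5) S=143.9170 payoff=0.0000 vs cont=1.4659 → 1.4659 [wait]  node(6,6) S=171.7854 payoff=0.0000 vs cont=0.0000 → 0.0000 [wait]  ⇒ S*(6)=84.6234
t_5: node(5,0) S=64.8903 payoff=56.4697 vs cont=56.2458 → 56.4697 [stop]  node(5,1) S=77.4557 payoff=43.9043 vs cont=43.6804 → 43.9043 [stop]  node(5,2) S=92.4544 payoff=28.9056 vs cont=29.0786 → 29.0786 [wait]  node(5,3) S=110.3574 payoff=11.0026 vs cont=14.7605 → 14.7605 [wait]  node(5,4) S=131.7271 payoff=0.0000 vs cont=4.8546 → 4.8546 [wait]  node(5,5) S=157.2350 payoff=0.0000 vs cont=0.7487 → 0.7487 [wait]  ⇒ S*(5)=77.4557
t_4: node(4,0) S=70.8952 payoff=50.4648 vs cont=50.2409 → 50.4648 [stop]  node(4,1) S=84.6234 payoff=36.7366 vs cont=36.5970 → 36.7366 [stop]  node(4,2) S=101.0100 payoff=20.3500 vs cont=22.0461 → 22.0461 [wait]  node(4,3) S=120.5697 payoff=0.7903 vs cont=9.9050 → 9.9050 [wait]  node(4,4) S=143.9170 payoff=0.0000 vs cont=2.8444 → 2.8444 [wait]  ⇒ S*(4)=84.6234
t_3: node(3,0) S=77.4557 payoff=43.9043 vs cont=43.6804 → 43.9043 [stop]  node(3,1) S=92.4544 payoff=28.9056 vs cont=29.5084 → 29.5084 [wait]  node(3,2) S=110.3574 payoff=11.0026 vs cont=16.0876 → 16.0876 [wait]  node(3,3) S=131.7271 payoff=0.0000 vs cont=6.4452 → 6.4452 [wait]  ⇒ S*(3)=77.4557
t_2: node(2,0) S=84.6234 payoff=36.7366 vs cont=36.8065 → 36.8065 [wait]  node(2,1) S=101.0100 payoff=20.3500 vs cont=22.9124 → 22.9124 [wait]  node(2,2) S=120.5697 payoff=0.7903 vs cont=11.3581 → 11.3581 [wait]  ⇒ S*(2)=-
t_1: node(1,0) S=92.4544 payoff=28.9056 vs cont=29.9664 → 29.9664 [wait]  node(1,1) S=110.3574 payoff=11.0026 vs cont=17.2384 → 17.2384 [wait]  ⇒ S*(1)=-
t_0: node(0,0) S=101.0100 payoff=20.3500 vs cont=23.7073 → 23.7073 [wait]  ⇒ S*(0)=-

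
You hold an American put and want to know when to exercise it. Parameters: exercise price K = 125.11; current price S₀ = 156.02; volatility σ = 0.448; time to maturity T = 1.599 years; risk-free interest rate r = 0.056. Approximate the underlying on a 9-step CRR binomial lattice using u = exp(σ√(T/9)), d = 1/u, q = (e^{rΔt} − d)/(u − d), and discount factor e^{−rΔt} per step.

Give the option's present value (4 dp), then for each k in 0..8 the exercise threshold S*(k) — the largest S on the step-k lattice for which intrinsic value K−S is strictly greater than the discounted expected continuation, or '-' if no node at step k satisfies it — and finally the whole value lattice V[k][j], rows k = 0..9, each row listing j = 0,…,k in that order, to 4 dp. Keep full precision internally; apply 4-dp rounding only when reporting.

Δt=0.17767  u=1.20784  d=0.82792  q=0.47925  discount=0.99010
step 9 (expiry): payoffs max(K−S,0) = 96.5937 83.5082 64.4180 36.5676 0.0000 0.0000 0.0000 0.0000 0.0000 0.0000
step 8: (k=8,j=0): S=34.4431, (K−S)⁺=90.6669, hold=89.4283 ⇒ V=90.6669 exercise | (k=8,j=1): S=50.2484, (K−S)⁺=74.8616, hold=73.6230 ⇒ V=74.8616 exercise | (k=8,j=2): S=73.3063, (K−S)⁺=51.8037, hold=50.5651 ⇒ V=51.8037 exercise | (k=8,j=3): S=106.9451, (K−S)⁺=18.1649, hold=18.8541 ⇒ V=18.8541 continue | (k=8,j=4): S=156.0200, (K−S)⁺=0.0000, hold=0.0000 ⇒ V=0.0000 continue | (k=8,j=5): S=227.6144, (K−S)⁺=0.0000, hold=0.0000 ⇒ V=0.0000 continue | (k=8,j=6): S=332.0620, (K−S)⁺=0.0000, hold=0.0000 ⇒ V=0.0000 continue | (k=8,j=7): S=484.4384, (K−S)⁺=0.0000, hold=0.0000 ⇒ V=0.0000 continue | (k=8,j=8): S=706.7373, (K−S)⁺=0.0000, hold=0.0000 ⇒ V=0.0000 continue  boundary S*=73.3063
step 7: (k=7,j=0): S=41.6018, (K−S)⁺=83.5082, hold=82.2696 ⇒ V=83.5082 exercise | (k=7,j=1): S=60.6920, (K−S)⁺=64.4180, hold=63.1794 ⇒ V=64.4180 exercise | (k=7,j=2): S=88.5424, (K−S)⁺=36.5676, hold=35.6561 ⇒ V=36.5676 exercise | (k=7,j=3): S=129.1726, (K−S)⁺=0.0000, hold=9.7211 ⇒ V=9.7211 continue | (k=7,j=4): S=188.4473, (K−S)⁺=0.0000, hold=0.0000 ⇒ V=0.0000 continue | (k=7,j=5): S=274.9220, (K−S)⁺=0.0000, hold=0.0000 ⇒ V=0.0000 continue | (k=7,j=6): S=401.0780, (K−S)⁺=0.0000, hold=0.0000 ⇒ V=0.0000 continue | (k=7,j=7): S=585.1245, (K−S)⁺=0.0000, hold=0.0000 ⇒ V=0.0000 continue  boundary S*=88.5424
step 6: (k=6,j=0): S=50.2484, (K−S)⁺=74.8616, hold=73.6230 ⇒ V=74.8616 exercise | (k=6,j=1): S=73.3063, (K−S)⁺=51.8037, hold=50.5651 ⇒ V=51.8037 exercise | (k=6,j=2): S=106.9451, (K−S)⁺=18.1649, hold=23.4668 ⇒ V=23.4668 continue | (k=6,j=3): S=156.0200, (K−S)⁺=0.0000, hold=5.0121 ⇒ V=5.0121 continue | (k=6,j=4): S=227.6144, (K−S)⁺=0.0000, hold=0.0000 ⇒ V=0.0000 continue | (k=6,j=5): S=332.0620, (K−S)⁺=0.0000, hold=0.0000 ⇒ V=0.0000 continue | (k=6,j=6): S=484.4384, (K−S)⁺=0.0000, hold=0.0000 ⇒ V=0.0000 continue  boundary S*=73.3063
step 5: (k=5,j=0): S=60.6920, (K−S)⁺=64.4180, hold=63.1794 ⇒ V=64.4180 exercise | (k=5,j=1): S=88.5424, (K−S)⁺=36.5676, hold=37.8448 ⇒ V=37.8448 continue | (k=5,j=2): S=129.1726, (K−S)⁺=0.0000, hold=14.4776 ⇒ V=14.4776 continue | (k=5,j=3): S=188.4473, (K−S)⁺=0.0000, hold=2.5842 ⇒ V=2.5842 continue | (k=5,j=4): S=274.9220, (K−S)⁺=0.0000, hold=0.0000 ⇒ V=0.0000 continue | (k=5,j=5): S=401.0780, (K−S)⁺=0.0000, hold=0.0000 ⇒ V=0.0000 continue  boundary S*=60.6920
step 4: (k=4,j=0): S=73.3063, (K−S)⁺=51.8037, hold=51.1711 ⇒ V=51.8037 exercise | (k=4,j=1): S=106.9451, (K−S)⁺=18.1649, hold=26.3823 ⇒ V=26.3823 continue | (k=4,j=2): S=156.0200, (K−S)⁺=0.0000, hold=8.6908 ⇒ V=8.6908 continue | (k=4,j=3): S=227.6144, (K−S)⁺=0.0000, hold=1.3324 ⇒ V=1.3324 continue | (k=4,j=4): S=332.0620, (K−S)⁺=0.0000, hold=0.0000 ⇒ V=0.0000 continue  boundary S*=73.3063
step 3: (k=3,j=0): S=88.5424, (K−S)⁺=36.5676, hold=39.2282 ⇒ V=39.2282 continue | (k=3,j=1): S=129.1726, (K−S)⁺=0.0000, hold=17.7264 ⇒ V=17.7264 continue | (k=3,j=2): S=188.4473, (K−S)⁺=0.0000, hold=5.1132 ⇒ V=5.1132 continue | (k=3,j=3): S=274.9220, (K−S)⁺=0.0000, hold=0.6870 ⇒ V=0.6870 continue  boundary S*=-
step 2: (k=2,j=0): S=106.9451, (K−S)⁺=18.1649, hold=28.6371 ⇒ V=28.6371 continue | (k=2,j=1): S=156.0200, (K−S)⁺=0.0000, hold=11.5659 ⇒ V=11.5659 continue | (k=2,j=2): S=227.6144, (K−S)⁺=0.0000, hold=2.9623 ⇒ V=2.9623 continue  boundary S*=-
step 1: (k=1,j=0): S=129.1726, (K−S)⁺=0.0000, hold=20.2532 ⇒ V=20.2532 continue | (k=1,j=1): S=188.4473, (K−S)⁺=0.0000, hold=7.3689 ⇒ V=7.3689 continue  boundary S*=-
step 0: (k=0,j=0): S=156.0200, (K−S)⁺=0.0000, hold=13.9390 ⇒ V=13.9390 continue  boundary S*=-

price = 13.9390
boundary = - - - - 73.3063 60.6920 73.3063 88.5424 73.3063
tree:
13.9390
20.2532 7.3689
28.6371 11.5659 2.9623
39.2282 17.7264 5.1132 0.6870
51.8037 26.3823 8.6908 1.3324 0.0000
64.4180 37.8448 14.4776 2.5842 0.0000 0.0000
74.8616 51.8037 23.4668 5.0121 0.0000 0.0000 0.0000
83.5082 64.4180 36.5676 9.7211 0.0000 0.0000 0.0000 0.0000
90.6669 74.8616 51.8037 18.8541 0.0000 0.0000 0.0000 0.0000 0.0000
96.5937 83.5082 64.4180 36.5676 0.0000 0.0000 0.0000 0.0000 0.0000 0.0000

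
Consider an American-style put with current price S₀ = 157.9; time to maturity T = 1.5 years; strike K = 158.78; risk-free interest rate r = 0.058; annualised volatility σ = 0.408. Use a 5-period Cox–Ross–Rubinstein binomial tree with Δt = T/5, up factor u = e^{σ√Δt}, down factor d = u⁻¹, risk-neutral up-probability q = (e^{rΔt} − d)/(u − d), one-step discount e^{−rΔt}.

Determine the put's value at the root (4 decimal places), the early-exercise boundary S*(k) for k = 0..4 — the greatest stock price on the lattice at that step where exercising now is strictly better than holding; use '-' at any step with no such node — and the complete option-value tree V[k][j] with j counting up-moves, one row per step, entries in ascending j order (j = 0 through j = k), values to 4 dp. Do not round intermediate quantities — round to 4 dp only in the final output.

price = 26.8877
boundary = - - 100.9899 80.7655 100.9899
tree:
26.8877
40.2029 13.6294
57.7901 22.8611 4.2552
78.0145 37.1832 8.3801 0.0000
94.1888 57.7901 16.5034 0.0000 0.0000
107.1239 78.0145 32.5013 0.0000 0.0000 0.0000

Δt=0.30000  u=1.25041  d=0.79974  q=0.48331  discount=0.98275
step 5 (expiry): payoffs max(K−S,0) = 107.1239 78.0145 32.5013 0.0000 0.0000 0.0000
step 4: (k=4,j=0): S=64.5912, (K−S)⁺=94.1888, hold=91.4499 ⇒ V=94.1888 exercise | (k=4,j=1): S=100.9899, (K−S)⁺=57.7901, hold=55.0512 ⇒ V=57.7901 exercise | (k=4,j=2): S=157.9000, (K−S)⁺=0.8800, hold=16.5034 ⇒ V=16.5034 continue | (k=4,j=3): S=246.8803, (K−S)⁺=0.0000, hold=0.0000 ⇒ V=0.0000 continue | (k=4,j=4): S=386.0030, (K−S)⁺=0.0000, hold=0.0000 ⇒ V=0.0000 continue  boundary S*=100.9899
step 3: (k=3,j=0): S=80.7655, (K−S)⁺=78.0145, hold=75.2757 ⇒ V=78.0145 exercise | (k=3,j=1): S=126.2787, (K−S)⁺=32.5013, hold=37.1832 ⇒ V=37.1832 continue | (k=3,j=2): S=197.4396, (K−S)⁺=0.0000, hold=8.3801 ⇒ V=8.3801 continue | (k=3,j=3): S=308.7014, (K−S)⁺=0.0000, hold=0.0000 ⇒ V=0.0000 continue  boundary S*=80.7655
step 2: (k=2,j=0): S=100.9899, (K−S)⁺=57.7901, hold=57.2750 ⇒ V=57.7901 exercise | (k=2,j=1): S=157.9000, (K−S)⁺=0.8800, hold=22.8611 ⇒ V=22.8611 continue | (k=2,j=2): S=246.8803, (K−S)⁺=0.0000, hold=4.2552 ⇒ V=4.2552 continue  boundary S*=100.9899
step 1: (k=1,j=0): S=126.2787, (K−S)⁺=32.5013, hold=40.2029 ⇒ V=40.2029 continue | (k=1,j=1): S=197.4396, (K−S)⁺=0.0000, hold=13.6294 ⇒ V=13.6294 continue  boundary S*=-
step 0: (k=0,j=0): S=157.9000, (K−S)⁺=0.8800, hold=26.8877 ⇒ V=26.8877 continue  boundary S*=-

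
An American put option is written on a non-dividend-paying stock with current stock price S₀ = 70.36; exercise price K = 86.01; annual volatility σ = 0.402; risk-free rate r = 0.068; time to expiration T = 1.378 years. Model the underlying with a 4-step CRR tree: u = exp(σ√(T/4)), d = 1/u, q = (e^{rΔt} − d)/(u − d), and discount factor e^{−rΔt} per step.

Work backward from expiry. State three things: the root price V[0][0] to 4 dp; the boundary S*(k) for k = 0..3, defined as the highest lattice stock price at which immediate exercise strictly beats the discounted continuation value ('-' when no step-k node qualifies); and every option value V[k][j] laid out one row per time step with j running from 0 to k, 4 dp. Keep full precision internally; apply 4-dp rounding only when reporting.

Δt=0.34450, u=1.26611, d=0.78982, q=0.49105, disc=e^(-rΔt)=0.97685
k=4 terminal: V=max(K-S,0) → 58.6297 42.1183 15.6500 0.0000 0.0000
k=3: j=0 S=34.6665 intr=51.3435 cont=49.3520 V=51.3435[EX]; j=1 S=55.5717 intr=30.4383 cont=28.4468 V=30.4383[EX]; j=2 S=89.0836 intr=0.0000 cont=7.7807 V=7.7807[hold]; j=3 S=142.8044 intr=0.0000 cont=0.0000 V=0.0000[hold]  S*(3)=55.5717
k=2: j=0 S=43.8917 intr=42.1183 cont=40.1269 V=42.1183[EX]; j=1 S=70.3600 intr=15.6500 cont=18.8651 V=18.8651[hold]; j=2 S=112.7898 intr=0.0000 cont=3.8683 V=3.8683[hold]  S*(2)=43.8917
k=1: j=0 S=55.5717 intr=30.4383 cont=29.9890 V=30.4383[EX]; j=1 S=89.0836 intr=0.0000 cont=11.2346 V=11.2346[hold]  S*(1)=55.5717
k=0: j=0 S=70.3600 intr=15.6500 cont=20.5219 V=20.5219[hold]  S*(0)=-

price = 20.5219
boundary = - 55.5717 43.8917 55.5717
tree:
20.5219
30.4383 11.2346
42.1183 18.8651 3.8683
51.3435 30.4383 7.7807 0.0000
58.6297 42.1183 15.6500 0.0000 0.0000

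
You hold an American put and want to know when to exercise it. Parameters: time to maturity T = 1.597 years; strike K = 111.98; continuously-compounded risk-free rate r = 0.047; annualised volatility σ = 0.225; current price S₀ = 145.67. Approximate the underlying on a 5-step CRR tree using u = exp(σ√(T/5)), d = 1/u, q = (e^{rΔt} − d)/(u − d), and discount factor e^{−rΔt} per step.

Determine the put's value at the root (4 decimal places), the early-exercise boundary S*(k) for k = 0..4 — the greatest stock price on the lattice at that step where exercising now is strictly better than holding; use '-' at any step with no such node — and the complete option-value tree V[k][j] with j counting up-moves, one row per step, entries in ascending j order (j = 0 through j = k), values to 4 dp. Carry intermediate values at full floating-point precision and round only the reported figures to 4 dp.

price = 2.3640
boundary = - - - - 87.5933
tree:
2.3640
4.4242 0.5868
8.0982 1.2609 0.0000
14.3750 2.7094 0.0000 0.0000
24.3867 5.8217 0.0000 0.0000 0.0000
34.8460 12.5092 0.0000 0.0000 0.0000 0.0000

params: Δt=0.31940 u=1.13560 d=0.88059 q=0.52757 e^(-rΔt)=0.98510
t_5 payoffs: 34.8460 12.5092 0.0000 0.0000 0.0000 0.0000
t_4: node(4,0) S=87.5933 payoff=24.3867 vs cont=22.7182 → 24.3867 [stop]  node(4,1) S=112.9589 payoff=0.0000 vs cont=5.8217 → 5.8217 [wait]  node(4,2) S=145.6700 payoff=0.0000 vs cont=0.0000 → 0.0000 [wait]  node(4,3) S=187.8537 payoff=0.0000 vs cont=0.0000 → 0.0000 [wait]  node(4,4) S=242.2531 payoff=0.0000 vs cont=0.0000 → 0.0000 [wait]  ⇒ S*(4)=87.5933
t_3: node(3,0) S=99.4708 payoff=12.5092 vs cont=14.3750 → 14.3750 [wait]  node(3,1) S=128.2760 payoff=0.0000 vs cont=2.7094 → 2.7094 [wait]  node(3,2) S=165.4226 payoff=0.0000 vs cont=0.0000 → 0.0000 [wait]  node(3,3) S=213.3264 payoff=0.0000 vs cont=0.0000 → 0.0000 [wait]  ⇒ S*(3)=-
t_2: node(2,0) S=112.9589 payoff=0.0000 vs cont=8.0982 → 8.0982 [wait]  node(2,1) S=145.6700 payoff=0.0000 vs cont=1.2609 → 1.2609 [wait]  node(2,2) S=187.8537 payoff=0.0000 vs cont=0.0000 → 0.0000 [wait]  ⇒ S*(2)=-
t_1: node(1,0) S=128.2760 payoff=0.0000 vs cont=4.4242 → 4.4242 [wait]  node(1,1) S=165.4226 payoff=0.0000 vs cont=0.5868 → 0.5868 [wait]  ⇒ S*(1)=-
t_0: node(0,0) S=145.6700 payoff=0.0000 vs cont=2.3640 → 2.3640 [wait]  ⇒ S*(0)=-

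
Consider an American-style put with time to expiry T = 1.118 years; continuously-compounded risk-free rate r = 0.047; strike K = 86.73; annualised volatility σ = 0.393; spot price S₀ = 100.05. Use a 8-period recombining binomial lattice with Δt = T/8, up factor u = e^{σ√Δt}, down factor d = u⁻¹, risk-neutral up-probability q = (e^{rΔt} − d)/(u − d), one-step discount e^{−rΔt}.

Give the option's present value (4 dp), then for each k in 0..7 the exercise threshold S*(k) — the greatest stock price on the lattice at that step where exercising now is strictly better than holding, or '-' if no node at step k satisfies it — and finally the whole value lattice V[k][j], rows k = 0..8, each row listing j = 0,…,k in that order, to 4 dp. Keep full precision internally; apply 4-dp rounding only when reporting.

params: Δt=0.13975 u=1.15826 d=0.86337 q=0.48568 e^(-rΔt)=0.99345
t_8 payoffs: 55.8427 45.2930 31.1398 12.1525 0.0000 0.0000 0.0000 0.0000 0.0000
t_7: node(7,0) S=35.7754 payoff=50.9546 vs cont=50.3868 → 50.9546 [stop]  node(7,1) S=47.9947 payoff=38.7353 vs cont=38.1675 → 38.7353 [stop]  node(7,2) S=64.3877 payoff=22.3423 vs cont=21.7745 → 22.3423 [stop]  node(7,3) S=86.3798 payoff=0.3502 vs cont=6.2093 → 6.2093 [wait]  node(7,4) S=115.8836 payoff=0.0000 vs cont=0.0000 → 0.0000 [wait]  node(7,5) S=155.4645 payoff=0.0000 vs cont=0.0000 → 0.0000 [wait]  node(7,6) S=208.5646 payoff=0.0000 vs cont=0.0000 → 0.0000 [wait]  node(7,7) S=279.8015 payoff=0.0000 vs cont=0.0000 → 0.0000 [wait]  ⇒ S*(7)=64.3877
t_6: node(6,0) S=41.4370 payoff=45.2930 vs cont=44.7252 → 45.2930 [stop]  node(6,1) S=55.5902 payoff=31.1398 vs cont=30.5720 → 31.1398 [stop]  node(6,2) S=74.5775 payoff=12.1525 vs cont=14.4118 → 14.4118 [wait]  node(6,3) S=100.0500 payoff=0.0000 vs cont=3.1726 → 3.1726 [wait]  node(6,4) S=134.2229 payoff=0.0000 vs cont=0.0000 → 0.0000 [wait]  node(6,5) S=180.0678 payoff=0.0000 vs cont=0.0000 → 0.0000 [wait]  node(6,6) S=241.5713 payoff=0.0000 vs cont=0.0000 → 0.0000 [wait]  ⇒ S*(6)=55.5902
t_5: node(5,0) S=47.9947 payoff=38.7353 vs cont=38.1675 → 38.7353 [stop]  node(5,1) S=64.3877 payoff=22.3423 vs cont=22.8646 → 22.8646 [wait]  node(5,2) S=86.3798 payoff=0.3502 vs cont=8.8945 → 8.8945 [wait]  node(5,3) S=115.8836 payoff=0.0000 vs cont=1.6211 → 1.6211 [wait]  node(5,4) S=155.4645 payoff=0.0000 vs cont=0.0000 → 0.0000 [wait]  node(5,5) S=208.5646 payoff=0.0000 vs cont=0.0000 → 0.0000 [wait]  ⇒ S*(5)=47.9947
t_4: node(4,0) S=55.5902 payoff=31.1398 vs cont=30.8240 → 31.1398 [stop]  node(4,1) S=74.5775 payoff=12.1525 vs cont=15.9743 → 15.9743 [wait]  node(4,2) S=100.0500 payoff=0.0000 vs cont=5.3268 → 5.3268 [wait]  node(4,3) S=134.2229 payoff=0.0000 vs cont=0.8283 → 0.8283 [wait]  node(4,4) S=180.0678 payoff=0.0000 vs cont=0.0000 → 0.0000 [wait]  ⇒ S*(4)=55.5902
t_3: node(3,0) S=64.3877 payoff=22.3423 vs cont=23.6185 → 23.6185 [wait]  node(3,1) S=86.3798 payoff=0.3502 vs cont=10.7323 → 10.7323 [wait]  node(3,2) S=115.8836 payoff=0.0000 vs cont=3.1214 → 3.1214 [wait]  node(3,3) S=155.4645 payoff=0.0000 vs cont=0.4232 → 0.4232 [wait]  ⇒ S*(3)=-
t_2: node(2,0) S=74.5775 payoff=12.1525 vs cont=17.2462 → 17.2462 [wait]  node(2,1) S=100.0500 payoff=0.0000 vs cont=6.9897 → 6.9897 [wait]  node(2,2) S=134.2229 payoff=0.0000 vs cont=1.7991 → 1.7991 [wait]  ⇒ S*(2)=-
t_1: node(1,0) S=86.3798 payoff=0.3502 vs cont=12.1845 → 12.1845 [wait]  node(1,1) S=115.8836 payoff=0.0000 vs cont=4.4394 → 4.4394 [wait]  ⇒ S*(1)=-
t_0: node(0,0) S=100.0500 payoff=0.0000 vs cont=8.3677 → 8.3677 [wait]  ⇒ S*(0)=-

price = 8.3677
boundary = - - - - 55.5902 47.9947 55.5902 64.3877
tree:
8.3677
12.1845 4.4394
17.2462 6.9897 1.7991
23.6185 10.7323 3.1214 0.4232
31.1398 15.9743 5.3268 0.8283 0.0000
38.7353 22.8646 8.8945 1.6211 0.0000 0.0000
45.2930 31.1398 14.4118 3.1726 0.0000 0.0000 0.0000
50.9546 38.7353 22.3423 6.2093 0.0000 0.0000 0.0000 0.0000
55.8427 45.2930 31.1398 12.1525 0.0000 0.0000 0.0000 0.0000 0.0000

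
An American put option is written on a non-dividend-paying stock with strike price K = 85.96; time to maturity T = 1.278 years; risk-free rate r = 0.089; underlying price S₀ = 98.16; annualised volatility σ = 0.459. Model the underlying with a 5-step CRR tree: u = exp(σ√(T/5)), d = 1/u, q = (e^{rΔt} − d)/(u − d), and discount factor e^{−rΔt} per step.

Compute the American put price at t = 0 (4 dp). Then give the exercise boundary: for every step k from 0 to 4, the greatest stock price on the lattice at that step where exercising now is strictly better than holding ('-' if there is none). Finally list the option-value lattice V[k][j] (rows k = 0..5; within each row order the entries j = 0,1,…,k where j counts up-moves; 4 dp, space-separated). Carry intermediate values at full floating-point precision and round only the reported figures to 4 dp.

price = 10.2276
boundary = - - - 48.9319 61.7125
tree:
10.2276
16.3016 4.4195
25.1326 7.9240 0.9990
37.0281 13.9966 2.0093 0.0000
47.1618 24.2475 4.0415 0.0000 0.0000
55.1968 37.0281 8.1288 0.0000 0.0000 0.0000

params: Δt=0.25560 u=1.26119 d=0.79290 q=0.49138 e^(-rΔt)=0.97751
t_5 payoffs: 55.1968 37.0281 8.1288 0.0000 0.0000 0.0000
t_4: node(4,0) S=38.7982 payoff=47.1618 vs cont=45.2284 → 47.1618 [stop]  node(4,1) S=61.7125 payoff=24.2475 vs cont=22.3141 → 24.2475 [stop]  node(4,2) S=98.1600 payoff=0.0000 vs cont=4.0415 → 4.0415 [wait]  node(4,3) S=156.1335 payoff=0.0000 vs cont=0.0000 → 0.0000 [wait]  node(4,4) S=248.3461 payoff=0.0000 vs cont=0.0000 → 0.0000 [wait]  ⇒ S*(4)=61.7125
t_3: node(3,0) S=48.9319 payoff=37.0281 vs cont=35.0947 → 37.0281 [stop]  node(3,1) S=77.8312 payoff=8.1288 vs cont=13.9966 → 13.9966 [wait]  node(3,2) S=123.7985 payoff=0.0000 vs cont=2.0093 → 2.0093 [wait]  node(3,3) S=196.9140 payoff=0.0000 vs cont=0.0000 → 0.0000 [wait]  ⇒ S*(3)=48.9319
t_2: node(2,0) S=61.7125 payoff=24.2475 vs cont=25.1326 → 25.1326 [wait]  node(2,1) S=98.1600 payoff=0.0000 vs cont=7.9240 → 7.9240 [wait]  node(2,2) S=156.1335 payoff=0.0000 vs cont=0.9990 → 0.9990 [wait]  ⇒ S*(2)=-
t_1: node(1,0) S=77.8312 payoff=8.1288 vs cont=16.3016 → 16.3016 [wait]  node(1,1) S=123.7985 payoff=0.0000 vs cont=4.4195 → 4.4195 [wait]  ⇒ S*(1)=-
t_0: node(0,0) S=98.1600 payoff=0.0000 vs cont=10.2276 → 10.2276 [wait]  ⇒ S*(0)=-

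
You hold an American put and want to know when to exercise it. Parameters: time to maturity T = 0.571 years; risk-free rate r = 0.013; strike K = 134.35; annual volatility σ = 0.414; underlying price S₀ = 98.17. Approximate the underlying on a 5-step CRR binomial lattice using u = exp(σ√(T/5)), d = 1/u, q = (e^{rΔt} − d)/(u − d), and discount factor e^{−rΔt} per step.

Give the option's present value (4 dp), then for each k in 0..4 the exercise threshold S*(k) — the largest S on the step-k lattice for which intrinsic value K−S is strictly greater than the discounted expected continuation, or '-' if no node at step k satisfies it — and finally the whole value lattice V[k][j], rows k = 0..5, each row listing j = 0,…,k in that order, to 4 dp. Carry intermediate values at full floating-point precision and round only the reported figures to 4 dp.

price = 38.8729
boundary = - - 74.2094 85.3530 98.1700
tree:
38.8729
49.3703 27.1759
60.1406 37.3991 15.7507
69.8293 48.9970 24.4584 5.9957
78.2531 60.1406 36.1800 11.3375 0.0000
85.5771 69.8293 48.9970 21.4383 0.0000 0.0000

Δt=0.11420  u=1.15016  d=0.86944  q=0.47037  discount=0.99852
step 5 (expiry): payoffs max(K−S,0) = 85.5771 69.8293 48.9970 21.4383 0.0000 0.0000
step 4: (k=4,j=0): S=56.0969, (K−S)⁺=78.2531, hold=78.0538 ⇒ V=78.2531 exercise | (k=4,j=1): S=74.2094, (K−S)⁺=60.1406, hold=59.9413 ⇒ V=60.1406 exercise | (k=4,j=2): S=98.1700, (K−S)⁺=36.1800, hold=35.9807 ⇒ V=36.1800 exercise | (k=4,j=3): S=129.8670, (K−S)⁺=4.4830, hold=11.3375 ⇒ V=11.3375 continue | (k=4,j=4): S=171.7983, (K−S)⁺=0.0000, hold=0.0000 ⇒ V=0.0000 continue  boundary S*=98.1700
step 3: (k=3,j=0): S=64.5207, (K−S)⁺=69.8293, hold=69.6300 ⇒ V=69.8293 exercise | (k=3,j=1): S=85.3530, (K−S)⁺=48.9970, hold=48.7977 ⇒ V=48.9970 exercise | (k=3,j=2): S=112.9117, (K−S)⁺=21.4383, hold=24.4584 ⇒ V=24.4584 continue | (k=3,j=3): S=149.3684, (K−S)⁺=0.0000, hold=5.9957 ⇒ V=5.9957 continue  boundary S*=85.3530
step 2: (k=2,j=0): S=74.2094, (K−S)⁺=60.1406, hold=59.9413 ⇒ V=60.1406 exercise | (k=2,j=1): S=98.1700, (K−S)⁺=36.1800, hold=37.3991 ⇒ V=37.3991 continue | (k=2,j=2): S=129.8670, (K−S)⁺=4.4830, hold=15.7507 ⇒ V=15.7507 continue  boundary S*=74.2094
step 1: (k=1,j=0): S=85.3530, (K−S)⁺=48.9970, hold=49.3703 ⇒ V=49.3703 continue | (k=1,j=1): S=112.9117, (K−S)⁺=21.4383, hold=27.1759 ⇒ V=27.1759 continue  boundary S*=-
step 0: (k=0,j=0): S=98.1700, (K−S)⁺=36.1800, hold=38.8729 ⇒ V=38.8729 continue  boundary S*=-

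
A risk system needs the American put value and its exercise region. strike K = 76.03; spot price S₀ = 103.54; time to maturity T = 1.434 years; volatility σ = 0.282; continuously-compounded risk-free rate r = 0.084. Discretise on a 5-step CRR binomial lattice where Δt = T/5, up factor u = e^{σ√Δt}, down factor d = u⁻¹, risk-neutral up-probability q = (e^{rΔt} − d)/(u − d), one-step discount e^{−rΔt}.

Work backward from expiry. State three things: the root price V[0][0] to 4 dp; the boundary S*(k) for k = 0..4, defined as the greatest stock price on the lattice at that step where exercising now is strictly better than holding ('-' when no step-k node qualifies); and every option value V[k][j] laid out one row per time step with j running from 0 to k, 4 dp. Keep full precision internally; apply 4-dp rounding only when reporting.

Δt=0.28680  u=1.16302  d=0.85983  q=0.54274  discount=0.97620
step 5 (expiry): payoffs max(K−S,0) = 27.3703 10.2120 0.0000 0.0000 0.0000 0.0000
step 4: (k=4,j=0): S=56.5923, (K−S)⁺=19.4377, hold=17.6280 ⇒ V=19.4377 exercise | (k=4,j=1): S=76.5478, (K−S)⁺=0.0000, hold=4.5584 ⇒ V=4.5584 continue | (k=4,j=2): S=103.5400, (K−S)⁺=0.0000, hold=0.0000 ⇒ V=0.0000 continue | (k=4,j=3): S=140.0502, (K−S)⁺=0.0000, hold=0.0000 ⇒ V=0.0000 continue | (k=4,j=4): S=189.4346, (K−S)⁺=0.0000, hold=0.0000 ⇒ V=0.0000 continue  boundary S*=56.5923
step 3: (k=3,j=0): S=65.8180, (K−S)⁺=10.2120, hold=11.0917 ⇒ V=11.0917 continue | (k=3,j=1): S=89.0267, (K−S)⁺=0.0000, hold=2.0348 ⇒ V=2.0348 continue | (k=3,j=2): S=120.4193, (K−S)⁺=0.0000, hold=0.0000 ⇒ V=0.0000 continue | (k=3,j=3): S=162.8814, (K−S)⁺=0.0000, hold=0.0000 ⇒ V=0.0000 continue  boundary S*=-
step 2: (k=2,j=0): S=76.5478, (K−S)⁺=0.0000, hold=6.0291 ⇒ V=6.0291 continue | (k=2,j=1): S=103.5400, (K−S)⁺=0.0000, hold=0.9083 ⇒ V=0.9083 continue | (k=2,j=2): S=140.0502, (K−S)⁺=0.0000, hold=0.0000 ⇒ V=0.0000 continue  boundary S*=-
step 1: (k=1,j=0): S=89.0267, (K−S)⁺=0.0000, hold=3.1725 ⇒ V=3.1725 continue | (k=1,j=1): S=120.4193, (K−S)⁺=0.0000, hold=0.4054 ⇒ V=0.4054 continue  boundary S*=-
step 0: (k=0,j=0): S=103.5400, (K−S)⁺=0.0000, hold=1.6309 ⇒ V=1.6309 continue  boundary S*=-

price = 1.6309
boundary = - - - - 56.5923
tree:
1.6309
3.1725 0.4054
6.0291 0.9083 0.0000
11.0917 2.0348 0.0000 0.0000
19.4377 4.5584 0.0000 0.0000 0.0000
27.3703 10.2120 0.0000 0.0000 0.0000 0.0000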